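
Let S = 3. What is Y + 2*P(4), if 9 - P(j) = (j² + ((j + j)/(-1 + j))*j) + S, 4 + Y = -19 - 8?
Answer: -217/3 ≈ -72.333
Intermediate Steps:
Y = -31 (Y = -4 + (-19 - 8) = -4 - 27 = -31)
P(j) = 6 - j² - 2*j²/(-1 + j) (P(j) = 9 - ((j² + ((j + j)/(-1 + j))*j) + 3) = 9 - ((j² + ((2*j)/(-1 + j))*j) + 3) = 9 - ((j² + (2*j/(-1 + j))*j) + 3) = 9 - ((j² + 2*j²/(-1 + j)) + 3) = 9 - (3 + j² + 2*j²/(-1 + j)) = 9 + (-3 - j² - 2*j²/(-1 + j)) = 6 - j² - 2*j²/(-1 + j))
Y + 2*P(4) = -31 + 2*((-6 - 1*4² - 1*4³ + 6*4)/(-1 + 4)) = -31 + 2*((-6 - 1*16 - 1*64 + 24)/3) = -31 + 2*((-6 - 16 - 64 + 24)/3) = -31 + 2*((⅓)*(-62)) = -31 + 2*(-62/3) = -31 - 124/3 = -217/3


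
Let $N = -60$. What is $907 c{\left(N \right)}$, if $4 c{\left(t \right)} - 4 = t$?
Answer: $-12698$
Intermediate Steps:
$c{\left(t \right)} = 1 + \frac{t}{4}$
$907 c{\left(N \right)} = 907 \left(1 + \frac{1}{4} \left(-60\right)\right) = 907 \left(1 - 15\right) = 907 \left(-14\right) = -12698$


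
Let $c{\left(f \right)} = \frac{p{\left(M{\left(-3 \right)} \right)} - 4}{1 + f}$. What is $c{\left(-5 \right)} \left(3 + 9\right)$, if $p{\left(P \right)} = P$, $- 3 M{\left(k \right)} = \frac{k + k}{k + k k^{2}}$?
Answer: $\frac{61}{5} \approx 12.2$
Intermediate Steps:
$M{\left(k \right)} = - \frac{2 k}{3 \left(k + k^{3}\right)}$ ($M{\left(k \right)} = - \frac{\left(k + k\right) \frac{1}{k + k k^{2}}}{3} = - \frac{2 k \frac{1}{k + k^{3}}}{3} = - \frac{2 k}{3 \left(k + k^{3}\right)}$)
$c{\left(f \right)} = - \frac{61}{15 \left(1 + f\right)}$ ($c{\left(f \right)} = \frac{- \frac{2}{3 + 3 \left(-3\right)^{2}} - 4}{1 + f} = \frac{- \frac{2}{3 + 3 \cdot 9} - 4}{1 + f} = \frac{- \frac{2}{3 + 27} - 4}{1 + f} = \frac{- \frac{2}{30} - 4}{1 + f} = \frac{\left(-2\right) \frac{1}{30} - 4}{1 + f} = \frac{- \frac{1}{15} - 4}{1 + f} = - \frac{61}{15 \left(1 + f\right)}$)
$c{\left(-5 \right)} \left(3 + 9\right) = - \frac{61}{15 + 15 \left(-5\right)} \left(3 + 9\right) = - \frac{61}{15 - 75} \cdot 12 = - \frac{61}{-60} \cdot 12 = \left(-61\right) \left(- \frac{1}{60}\right) 12 = \frac{61}{60} \cdot 12 = \frac{61}{5}$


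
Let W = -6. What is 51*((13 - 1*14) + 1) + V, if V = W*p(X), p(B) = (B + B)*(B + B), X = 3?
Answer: -216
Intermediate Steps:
p(B) = 4*B**2 (p(B) = (2*B)*(2*B) = 4*B**2)
V = -216 (V = -24*3**2 = -24*9 = -6*36 = -216)
51*((13 - 1*14) + 1) + V = 51*((13 - 1*14) + 1) - 216 = 51*((13 - 14) + 1) - 216 = 51*(-1 + 1) - 216 = 51*0 - 216 = 0 - 216 = -216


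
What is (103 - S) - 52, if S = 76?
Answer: -25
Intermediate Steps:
(103 - S) - 52 = (103 - 1*76) - 52 = (103 - 76) - 52 = 27 - 52 = -25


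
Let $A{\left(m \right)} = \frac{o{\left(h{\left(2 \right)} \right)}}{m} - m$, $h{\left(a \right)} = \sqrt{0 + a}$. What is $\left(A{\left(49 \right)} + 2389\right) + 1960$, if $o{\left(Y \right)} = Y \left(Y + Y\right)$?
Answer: $\frac{210704}{49} \approx 4300.1$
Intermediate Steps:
$h{\left(a \right)} = \sqrt{a}$
$o{\left(Y \right)} = 2 Y^{2}$ ($o{\left(Y \right)} = Y 2 Y = 2 Y^{2}$)
$A{\left(m \right)} = - m + \frac{4}{m}$ ($A{\left(m \right)} = \frac{2 \left(\sqrt{2}\right)^{2}}{m} - m = \frac{2 \cdot 2}{m} - m = \frac{4}{m} - m = - m + \frac{4}{m}$)
$\left(A{\left(49 \right)} + 2389\right) + 1960 = \left(\left(\left(-1\right) 49 + \frac{4}{49}\right) + 2389\right) + 1960 = \left(\left(-49 + 4 \cdot \frac{1}{49}\right) + 2389\right) + 1960 = \left(\left(-49 + \frac{4}{49}\right) + 2389\right) + 1960 = \left(- \frac{2397}{49} + 2389\right) + 1960 = \frac{114664}{49} + 1960 = \frac{210704}{49}$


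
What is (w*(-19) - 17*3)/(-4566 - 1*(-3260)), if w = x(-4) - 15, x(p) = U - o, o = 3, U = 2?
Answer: -253/1306 ≈ -0.19372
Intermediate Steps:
x(p) = -1 (x(p) = 2 - 1*3 = 2 - 3 = -1)
w = -16 (w = -1 - 15 = -16)
(w*(-19) - 17*3)/(-4566 - 1*(-3260)) = (-16*(-19) - 17*3)/(-4566 - 1*(-3260)) = (304 - 51)/(-4566 + 3260) = 253/(-1306) = 253*(-1/1306) = -253/1306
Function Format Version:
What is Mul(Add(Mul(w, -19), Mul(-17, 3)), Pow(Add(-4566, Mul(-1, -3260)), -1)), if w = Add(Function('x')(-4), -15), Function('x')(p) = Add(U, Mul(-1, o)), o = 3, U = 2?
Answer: Rational(-253, 1306) ≈ -0.19372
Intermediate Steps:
Function('x')(p) = -1 (Function('x')(p) = Add(2, Mul(-1, 3)) = Add(2, -3) = -1)
w = -16 (w = Add(-1, -15) = -16)
Mul(Add(Mul(w, -19), Mul(-17, 3)), Pow(Add(-4566, Mul(-1, -3260)), -1)) = Mul(Add(Mul(-16, -19), Mul(-17, 3)), Pow(Add(-4566, Mul(-1, -3260)), -1)) = Mul(Add(304, -51), Pow(Add(-4566, 3260), -1)) = Mul(253, Pow(-1306, -1)) = Mul(253, Rational(-1, 1306)) = Rational(-253, 1306)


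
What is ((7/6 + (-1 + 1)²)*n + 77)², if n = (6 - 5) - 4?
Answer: 21609/4 ≈ 5402.3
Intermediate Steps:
n = -3 (n = 1 - 4 = -3)
((7/6 + (-1 + 1)²)*n + 77)² = ((7/6 + (-1 + 1)²)*(-3) + 77)² = ((7*(⅙) + 0²)*(-3) + 77)² = ((7/6 + 0)*(-3) + 77)² = ((7/6)*(-3) + 77)² = (-7/2 + 77)² = (147/2)² = 21609/4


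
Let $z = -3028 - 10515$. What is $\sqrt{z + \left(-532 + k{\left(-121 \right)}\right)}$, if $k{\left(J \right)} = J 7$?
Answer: $3 i \sqrt{1658} \approx 122.16 i$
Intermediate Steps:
$z = -13543$
$k{\left(J \right)} = 7 J$
$\sqrt{z + \left(-532 + k{\left(-121 \right)}\right)} = \sqrt{-13543 + \left(-532 + 7 \left(-121\right)\right)} = \sqrt{-13543 - 1379} = \sqrt{-14922} = 3 i \sqrt{1658}$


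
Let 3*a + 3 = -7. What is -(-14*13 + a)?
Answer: 556/3 ≈ 185.33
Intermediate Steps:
a = -10/3 (a = -1 + (⅓)*(-7) = -1 - 7/3 = -10/3 ≈ -3.3333)
-(-14*13 + a) = -(-14*13 - 10/3) = -(-182 - 10/3) = -1*(-556/3) = 556/3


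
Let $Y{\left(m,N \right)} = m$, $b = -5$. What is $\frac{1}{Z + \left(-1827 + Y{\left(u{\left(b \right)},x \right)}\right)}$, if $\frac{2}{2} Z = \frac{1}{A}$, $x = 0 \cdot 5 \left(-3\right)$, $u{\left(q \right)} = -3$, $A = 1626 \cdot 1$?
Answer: $- \frac{1626}{2975579} \approx -0.00054645$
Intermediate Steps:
$A = 1626$
$x = 0$ ($x = 0 \left(-3\right) = 0$)
$Z = \frac{1}{1626} \approx 0.00061501$
$\frac{1}{Z + \left(-1827 + Y{\left(u{\left(b \right)},x \right)}\right)} = \frac{1}{\frac{1}{1626} - 1830} = \frac{1}{- \frac{2975579}{1626}} = - \frac{1626}{2975579}$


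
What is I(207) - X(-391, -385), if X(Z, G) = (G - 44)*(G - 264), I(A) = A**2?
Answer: -235572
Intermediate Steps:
X(Z, G) = (-264 + G)*(-44 + G) (X(Z, G) = (-44 + G)*(-264 + G) = (-264 + G)*(-44 + G))
I(207) - X(-391, -385) = 207**2 - (11616 + (-385)**2 - 308*(-385)) = 42849 - (11616 + 148225 + 118580) = 42849 - 1*278421 = 42849 - 278421 = -235572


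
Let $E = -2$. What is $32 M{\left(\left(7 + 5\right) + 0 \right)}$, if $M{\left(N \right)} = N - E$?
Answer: $448$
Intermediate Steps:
$M{\left(N \right)} = 2 + N$ ($M{\left(N \right)} = N - -2 = N + 2 = 2 + N$)
$32 M{\left(\left(7 + 5\right) + 0 \right)} = 32 \left(2 + \left(\left(7 + 5\right) + 0\right)\right) = 32 \left(2 + \left(12 + 0\right)\right) = 32 \left(2 + 12\right) = 32 \cdot 14 = 448$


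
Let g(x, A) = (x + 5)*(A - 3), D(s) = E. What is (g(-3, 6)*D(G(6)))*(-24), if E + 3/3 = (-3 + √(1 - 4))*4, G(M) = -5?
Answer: 1872 - 576*I*√3 ≈ 1872.0 - 997.66*I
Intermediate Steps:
E = -13 + 4*I*√3 (E = -1 + (-3 + √(1 - 4))*4 = -1 + (-3 + √(-3))*4 = -1 + (-3 + I*√3)*4 = -1 + (-12 + 4*I*√3) = -13 + 4*I*√3 ≈ -13.0 + 6.9282*I)
D(s) = -13 + 4*I*√3
g(x, A) = (-3 + A)*(5 + x) (g(x, A) = (5 + x)*(-3 + A) = (-3 + A)*(5 + x))
(g(-3, 6)*D(G(6)))*(-24) = ((-15 - 3*(-3) + 5*6 + 6*(-3))*(-13 + 4*I*√3))*(-24) = ((-15 + 9 + 30 - 18)*(-13 + 4*I*√3))*(-24) = (6*(-13 + 4*I*√3))*(-24) = (-78 + 24*I*√3)*(-24) = 1872 - 576*I*√3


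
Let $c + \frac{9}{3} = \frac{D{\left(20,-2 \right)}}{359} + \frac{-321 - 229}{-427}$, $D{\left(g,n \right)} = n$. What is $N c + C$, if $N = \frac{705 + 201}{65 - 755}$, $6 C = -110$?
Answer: $- \frac{850311026}{52886085} \approx -16.078$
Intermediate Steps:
$C = - \frac{55}{3}$ ($C = \frac{1}{6} \left(-110\right) = - \frac{55}{3} \approx -18.333$)
$N = - \frac{151}{115}$ ($N = \frac{906}{-690} = 906 \left(- \frac{1}{690}\right) = - \frac{151}{115} \approx -1.313$)
$c = - \frac{263283}{153293}$ ($c = -3 - \left(\frac{2}{359} - \frac{-321 - 229}{-427}\right) = -3 - - \frac{196596}{153293} = -3 + \left(- \frac{2}{359} + \frac{550}{427}\right) = -3 + \frac{196596}{153293} = - \frac{263283}{153293} \approx -1.7175$)
$N c + C = \left(- \frac{151}{115}\right) \left(- \frac{263283}{153293}\right) - \frac{55}{3} = \frac{39755733}{17628695} - \frac{55}{3} = - \frac{850311026}{52886085}$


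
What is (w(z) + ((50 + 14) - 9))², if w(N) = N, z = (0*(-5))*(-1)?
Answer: 3025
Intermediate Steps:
z = 0 (z = 0*(-1) = 0)
(w(z) + ((50 + 14) - 9))² = (0 + ((50 + 14) - 9))² = (0 + (64 - 9))² = (0 + 55)² = 55² = 3025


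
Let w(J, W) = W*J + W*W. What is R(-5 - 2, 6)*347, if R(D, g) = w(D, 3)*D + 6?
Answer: 31230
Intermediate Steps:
w(J, W) = W² + J*W (w(J, W) = J*W + W² = W² + J*W)
R(D, g) = 6 + D*(9 + 3*D) (R(D, g) = (3*(D + 3))*D + 6 = (3*(3 + D))*D + 6 = (9 + 3*D)*D + 6 = D*(9 + 3*D) + 6 = 6 + D*(9 + 3*D))
R(-5 - 2, 6)*347 = (6 + 3*(-5 - 2)*(3 + (-5 - 2)))*347 = (6 + 3*(-7)*(3 - 7))*347 = (6 + 3*(-7)*(-4))*347 = (6 + 84)*347 = 90*347 = 31230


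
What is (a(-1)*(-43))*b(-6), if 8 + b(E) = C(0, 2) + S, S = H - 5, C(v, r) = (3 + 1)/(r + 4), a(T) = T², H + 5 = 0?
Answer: 2236/3 ≈ 745.33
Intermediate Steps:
H = -5 (H = -5 + 0 = -5)
C(v, r) = 4/(4 + r)
S = -10 (S = -5 - 5 = -10)
b(E) = -52/3 (b(E) = -8 + (4/(4 + 2) - 10) = -8 + (4/6 - 10) = -8 + (4*(⅙) - 10) = -8 + (⅔ - 10) = -8 - 28/3 = -52/3)
(a(-1)*(-43))*b(-6) = ((-1)²*(-43))*(-52/3) = (1*(-43))*(-52/3) = -43*(-52/3) = 2236/3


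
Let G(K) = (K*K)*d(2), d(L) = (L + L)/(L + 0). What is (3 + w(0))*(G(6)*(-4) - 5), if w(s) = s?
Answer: -879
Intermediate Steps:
d(L) = 2 (d(L) = (2*L)/L = 2)
G(K) = 2*K² (G(K) = (K*K)*2 = K²*2 = 2*K²)
(3 + w(0))*(G(6)*(-4) - 5) = (3 + 0)*((2*6²)*(-4) - 5) = 3*((2*36)*(-4) - 5) = 3*(72*(-4) - 5) = 3*(-288 - 5) = 3*(-293) = -879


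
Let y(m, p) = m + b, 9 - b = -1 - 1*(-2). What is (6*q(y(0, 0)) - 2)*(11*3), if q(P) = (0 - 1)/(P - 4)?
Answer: -231/2 ≈ -115.50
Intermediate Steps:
b = 8 (b = 9 - (-1 - 1*(-2)) = 9 - (-1 + 2) = 9 - 1*1 = 9 - 1 = 8)
y(m, p) = 8 + m (y(m, p) = m + 8 = 8 + m)
q(P) = -1/(-4 + P)
(6*q(y(0, 0)) - 2)*(11*3) = (6*(-1/(-4 + (8 + 0))) - 2)*(11*3) = (6*(-1/(-4 + 8)) - 2)*33 = (6*(-1/4) - 2)*33 = (6*(-1*¼) - 2)*33 = (6*(-¼) - 2)*33 = (-3/2 - 2)*33 = -7/2*33 = -231/2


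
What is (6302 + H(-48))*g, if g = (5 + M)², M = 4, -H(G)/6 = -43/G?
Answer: 4080213/8 ≈ 5.1003e+5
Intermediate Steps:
H(G) = 258/G (H(G) = -(-258)/G = 258/G)
g = 81 (g = (5 + 4)² = 9² = 81)
(6302 + H(-48))*g = (6302 + 258/(-48))*81 = (6302 + 258*(-1/48))*81 = (6302 - 43/8)*81 = (50373/8)*81 = 4080213/8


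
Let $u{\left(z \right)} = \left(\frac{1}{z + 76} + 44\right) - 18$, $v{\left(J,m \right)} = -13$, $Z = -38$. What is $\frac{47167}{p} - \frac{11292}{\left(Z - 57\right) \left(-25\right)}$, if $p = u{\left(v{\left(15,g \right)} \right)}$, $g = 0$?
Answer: $\frac{7038854787}{3892625} \approx 1808.3$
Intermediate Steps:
$u{\left(z \right)} = 26 + \frac{1}{76 + z}$ ($u{\left(z \right)} = \left(\frac{1}{76 + z} + 44\right) - 18 = \left(44 + \frac{1}{76 + z}\right) - 18 = 26 + \frac{1}{76 + z}$)
$p = \frac{1639}{63}$ ($p = \frac{1977 + 26 \left(-13\right)}{76 - 13} = \frac{1977 - 338}{63} = \frac{1}{63} \cdot 1639 = \frac{1639}{63} \approx 26.016$)
$\frac{47167}{p} - \frac{11292}{\left(Z - 57\right) \left(-25\right)} = \frac{47167}{\frac{1639}{63}} - \frac{11292}{\left(-38 - 57\right) \left(-25\right)} = 47167 \cdot \frac{63}{1639} - \frac{11292}{\left(-95\right) \left(-25\right)} = \frac{2971521}{1639} - \frac{11292}{2375} = \frac{7038854787}{3892625}$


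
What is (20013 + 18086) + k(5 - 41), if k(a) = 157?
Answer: 38256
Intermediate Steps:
(20013 + 18086) + k(5 - 41) = (20013 + 18086) + 157 = 38099 + 157 = 38256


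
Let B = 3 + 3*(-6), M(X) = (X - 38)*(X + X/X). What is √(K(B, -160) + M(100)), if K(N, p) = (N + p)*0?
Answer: √6262 ≈ 79.133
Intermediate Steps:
M(X) = (1 + X)*(-38 + X) (M(X) = (-38 + X)*(X + 1) = (-38 + X)*(1 + X) = (1 + X)*(-38 + X))
B = -15 (B = 3 - 18 = -15)
K(N, p) = 0
√(K(B, -160) + M(100)) = √(0 + (-38 + 100² - 37*100)) = √(0 + (-38 + 10000 - 3700)) = √(0 + 6262) = √6262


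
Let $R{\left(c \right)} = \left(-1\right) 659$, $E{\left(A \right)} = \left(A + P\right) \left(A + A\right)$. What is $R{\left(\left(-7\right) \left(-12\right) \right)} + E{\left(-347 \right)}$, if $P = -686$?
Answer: $716243$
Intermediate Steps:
$E{\left(A \right)} = 2 A \left(-686 + A\right)$ ($E{\left(A \right)} = \left(A - 686\right) \left(A + A\right) = \left(-686 + A\right) 2 A = 2 A \left(-686 + A\right)$)
$R{\left(c \right)} = -659$
$R{\left(\left(-7\right) \left(-12\right) \right)} + E{\left(-347 \right)} = -659 + 2 \left(-347\right) \left(-686 - 347\right) = -659 + 2 \left(-347\right) \left(-1033\right) = -659 + 716902 = 716243$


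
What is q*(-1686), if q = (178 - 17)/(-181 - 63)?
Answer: 135723/122 ≈ 1112.5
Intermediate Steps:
q = -161/244 (q = 161/(-244) = 161*(-1/244) = -161/244 ≈ -0.65984)
q*(-1686) = -161/244*(-1686) = 135723/122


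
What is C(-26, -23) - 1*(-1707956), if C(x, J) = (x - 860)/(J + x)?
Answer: 83690730/49 ≈ 1.7080e+6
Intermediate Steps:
C(x, J) = (-860 + x)/(J + x)
C(-26, -23) - 1*(-1707956) = (-860 - 26)/(-23 - 26) - 1*(-1707956) = -886/(-49) + 1707956 = -1/49*(-886) + 1707956 = 886/49 + 1707956 = 83690730/49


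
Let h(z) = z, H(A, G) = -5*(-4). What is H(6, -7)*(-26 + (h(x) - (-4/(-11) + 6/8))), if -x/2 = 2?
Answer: -6845/11 ≈ -622.27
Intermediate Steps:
H(A, G) = 20
x = -4 (x = -2*2 = -4)
H(6, -7)*(-26 + (h(x) - (-4/(-11) + 6/8))) = 20*(-26 + (-4 - (-4/(-11) + 6/8))) = 20*(-26 + (-4 - (-4*(-1/11) + 6*(1/8)))) = 20*(-26 + (-4 - (4/11 + 3/4))) = 20*(-26 + (-4 - 1*49/44)) = 20*(-26 + (-4 - 49/44)) = 20*(-26 - 225/44) = 20*(-1369/44) = -6845/11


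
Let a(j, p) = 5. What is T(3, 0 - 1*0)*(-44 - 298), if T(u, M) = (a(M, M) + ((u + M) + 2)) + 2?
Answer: -4104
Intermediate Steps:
T(u, M) = 9 + M + u (T(u, M) = (5 + ((u + M) + 2)) + 2 = (5 + ((M + u) + 2)) + 2 = (5 + (2 + M + u)) + 2 = (7 + M + u) + 2 = 9 + M + u)
T(3, 0 - 1*0)*(-44 - 298) = (9 + (0 - 1*0) + 3)*(-44 - 298) = (9 + (0 + 0) + 3)*(-342) = (9 + 0 + 3)*(-342) = 12*(-342) = -4104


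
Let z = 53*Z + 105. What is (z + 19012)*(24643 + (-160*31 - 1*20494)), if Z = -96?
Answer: -11377519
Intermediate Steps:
z = -4983 (z = 53*(-96) + 105 = -5088 + 105 = -4983)
(z + 19012)*(24643 + (-160*31 - 1*20494)) = (-4983 + 19012)*(24643 + (-160*31 - 1*20494)) = 14029*(24643 + (-4960 - 20494)) = 14029*(24643 - 25454) = 14029*(-811) = -11377519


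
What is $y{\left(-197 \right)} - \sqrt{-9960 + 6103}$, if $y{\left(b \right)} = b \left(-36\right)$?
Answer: $7092 - i \sqrt{3857} \approx 7092.0 - 62.105 i$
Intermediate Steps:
$y{\left(b \right)} = - 36 b$
$y{\left(-197 \right)} - \sqrt{-9960 + 6103} = \left(-36\right) \left(-197\right) - \sqrt{-9960 + 6103} = 7092 - \sqrt{-3857} = 7092 - i \sqrt{3857}$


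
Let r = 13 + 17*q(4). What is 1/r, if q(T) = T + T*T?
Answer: 1/353 ≈ 0.0028329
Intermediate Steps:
q(T) = T + T²
r = 353 (r = 13 + 17*(4*(1 + 4)) = 13 + 17*(4*5) = 13 + 17*20 = 13 + 340 = 353)
1/r = 1/353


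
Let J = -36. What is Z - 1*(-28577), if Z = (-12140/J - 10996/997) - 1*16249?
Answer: 113546075/8973 ≈ 12654.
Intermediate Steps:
Z = -142875346/8973 (Z = (-12140/(-36) - 10996/997) - 1*16249 = (-12140*(-1/36) - 10996*1/997) - 16249 = (3035/9 - 10996/997) - 16249 = 2926931/8973 - 16249 = -142875346/8973 ≈ -15923.)
Z - 1*(-28577) = -142875346/8973 - 1*(-28577) = -142875346/8973 + 28577 = 113546075/8973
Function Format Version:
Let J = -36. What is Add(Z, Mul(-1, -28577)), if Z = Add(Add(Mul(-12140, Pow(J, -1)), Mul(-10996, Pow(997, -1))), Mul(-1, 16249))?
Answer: Rational(113546075, 8973) ≈ 12654.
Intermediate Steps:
Z = Rational(-142875346, 8973) (Z = Add(Add(Mul(-12140, Pow(-36, -1)), Mul(-10996, Pow(997, -1))), Mul(-1, 16249)) = Add(Add(Mul(-12140, Rational(-1, 36)), Mul(-10996, Rational(1, 997))), -16249) = Add(Add(Rational(3035, 9), Rational(-10996, 997)), -16249) = Add(Rational(2926931, 8973), -16249) = Rational(-142875346, 8973) ≈ -15923.)
Add(Z, Mul(-1, -28577)) = Add(Rational(-142875346, 8973), Mul(-1, -28577)) = Add(Rational(-142875346, 8973), 28577) = Rational(113546075, 8973)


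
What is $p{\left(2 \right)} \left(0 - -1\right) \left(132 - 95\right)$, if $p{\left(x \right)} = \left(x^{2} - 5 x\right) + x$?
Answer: $-148$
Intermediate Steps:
$p{\left(x \right)} = x^{2} - 4 x$
$p{\left(2 \right)} \left(0 - -1\right) \left(132 - 95\right) = 2 \left(-4 + 2\right) \left(0 - -1\right) \left(132 - 95\right) = 2 \left(-2\right) \left(0 + 1\right) 37 = \left(-4\right) 1 \cdot 37 = \left(-4\right) 37 = -148$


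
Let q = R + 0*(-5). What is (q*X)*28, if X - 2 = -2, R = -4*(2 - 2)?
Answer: 0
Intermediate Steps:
R = 0 (R = -4*0 = 0)
q = 0 (q = 0 + 0*(-5) = 0 + 0 = 0)
X = 0 (X = 2 - 2 = 0)
(q*X)*28 = (0*0)*28 = 0*28 = 0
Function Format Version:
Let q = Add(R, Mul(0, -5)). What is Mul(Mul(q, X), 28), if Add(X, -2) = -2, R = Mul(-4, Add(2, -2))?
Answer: 0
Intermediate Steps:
R = 0 (R = Mul(-4, 0) = 0)
q = 0 (q = Add(0, Mul(0, -5)) = Add(0, 0) = 0)
X = 0 (X = Add(2, -2) = 0)
Mul(Mul(q, X), 28) = Mul(Mul(0, 0), 28) = Mul(0, 28) = 0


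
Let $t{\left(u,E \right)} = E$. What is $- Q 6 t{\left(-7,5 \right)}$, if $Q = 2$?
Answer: $-60$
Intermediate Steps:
$- Q 6 t{\left(-7,5 \right)} = \left(-1\right) 2 \cdot 6 \cdot 5 = \left(-2\right) 6 \cdot 5 = \left(-12\right) 5 = -60$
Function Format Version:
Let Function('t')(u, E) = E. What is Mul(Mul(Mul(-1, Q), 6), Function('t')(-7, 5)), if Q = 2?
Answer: -60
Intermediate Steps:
Mul(Mul(Mul(-1, Q), 6), Function('t')(-7, 5)) = Mul(Mul(Mul(-1, 2), 6), 5) = Mul(Mul(-2, 6), 5) = Mul(-12, 5) = -60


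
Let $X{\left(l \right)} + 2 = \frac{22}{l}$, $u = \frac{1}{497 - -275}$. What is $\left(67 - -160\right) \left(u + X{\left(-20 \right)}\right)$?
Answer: $- \frac{2715147}{3860} \approx -703.41$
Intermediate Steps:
$u = \frac{1}{772}$ ($u = \frac{1}{497 + 275} = \frac{1}{772} \approx 0.0012953$)
$X{\left(l \right)} = -2 + \frac{22}{l}$
$\left(67 - -160\right) \left(u + X{\left(-20 \right)}\right) = \left(67 - -160\right) \left(\frac{1}{772} - \left(2 - \frac{22}{-20}\right)\right) = \left(67 + 160\right) \left(\frac{1}{772} + \left(-2 + 22 \left(- \frac{1}{20}\right)\right)\right) = 227 \left(\frac{1}{772} - \frac{31}{10}\right) = 227 \left(- \frac{11961}{3860}\right) = - \frac{2715147}{3860}$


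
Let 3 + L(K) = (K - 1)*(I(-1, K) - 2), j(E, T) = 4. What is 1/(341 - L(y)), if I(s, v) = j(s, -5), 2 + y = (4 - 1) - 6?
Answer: 1/356 ≈ 0.0028090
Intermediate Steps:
y = -5 (y = -2 + ((4 - 1) - 6) = -2 + (3 - 6) = -2 - 3 = -5)
I(s, v) = 4
L(K) = -5 + 2*K (L(K) = -3 + (K - 1)*(4 - 2) = -3 + (-1 + K)*2 = -3 + (-2 + 2*K) = -5 + 2*K)
1/(341 - L(y)) = 1/(341 - (-5 + 2*(-5))) = 1/(341 - (-5 - 10)) = 1/(341 - 1*(-15)) = 1/(341 + 15) = 1/356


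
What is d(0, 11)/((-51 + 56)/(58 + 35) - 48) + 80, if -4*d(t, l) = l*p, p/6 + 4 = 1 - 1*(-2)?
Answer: 710371/8918 ≈ 79.656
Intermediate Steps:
p = -6 (p = -24 + 6*(1 - 1*(-2)) = -24 + 6*(1 + 2) = -24 + 6*3 = -24 + 18 = -6)
d(t, l) = 3*l/2 (d(t, l) = -l*(-6)/4 = -(-3)*l/2 = 3*l/2)
d(0, 11)/((-51 + 56)/(58 + 35) - 48) + 80 = ((3/2)*11)/((-51 + 56)/(58 + 35) - 48) + 80 = (33/2)/(5/93 - 48) + 80 = (33/2)/(-4459/93) + 80 = -93/4459*33/2 + 80 = -3069/8918 + 80 = 710371/8918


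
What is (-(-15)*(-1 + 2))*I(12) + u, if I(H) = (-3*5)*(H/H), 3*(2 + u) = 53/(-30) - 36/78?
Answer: -266459/1170 ≈ -227.74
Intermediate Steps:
u = -3209/1170 (u = -2 + (53/(-30) - 36/78)/3 = -2 + (53*(-1/30) - 36*1/78)/3 = -2 + (-53/30 - 6/13)/3 = -2 + (⅓)*(-869/390) = -2 - 869/1170 = -3209/1170 ≈ -2.7427)
I(H) = -15 (I(H) = -15*1 = -15)
(-(-15)*(-1 + 2))*I(12) + u = -(-15)*(-1 + 2)*(-15) - 3209/1170 = -(-15)*(-15) - 3209/1170 = -5*(-3)*(-15) - 3209/1170 = 15*(-15) - 3209/1170 = -225 - 3209/1170 = -266459/1170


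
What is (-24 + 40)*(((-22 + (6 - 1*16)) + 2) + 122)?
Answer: 1472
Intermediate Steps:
(-24 + 40)*(((-22 + (6 - 1*16)) + 2) + 122) = 16*(((-22 + (6 - 16)) + 2) + 122) = 16*(((-22 - 10) + 2) + 122) = 16*((-32 + 2) + 122) = 16*(-30 + 122) = 16*92 = 1472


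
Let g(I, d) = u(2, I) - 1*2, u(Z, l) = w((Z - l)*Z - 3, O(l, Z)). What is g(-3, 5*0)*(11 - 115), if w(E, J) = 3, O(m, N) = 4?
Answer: -104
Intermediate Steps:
u(Z, l) = 3
g(I, d) = 1 (g(I, d) = 3 - 1*2 = 3 - 2 = 1)
g(-3, 5*0)*(11 - 115) = 1*(11 - 115) = 1*(-104) = -104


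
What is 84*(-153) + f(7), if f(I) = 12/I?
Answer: -89952/7 ≈ -12850.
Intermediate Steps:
84*(-153) + f(7) = 84*(-153) + 12/7 = -12852 + 12*(⅐) = -12852 + 12/7 = -89952/7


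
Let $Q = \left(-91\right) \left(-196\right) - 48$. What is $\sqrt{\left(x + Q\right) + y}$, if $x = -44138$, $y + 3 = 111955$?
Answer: $\sqrt{85602} \approx 292.58$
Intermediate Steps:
$y = 111952$ ($y = -3 + 111955 = 111952$)
$Q = 17788$ ($Q = 17836 - 48 = 17788$)
$\sqrt{\left(x + Q\right) + y} = \sqrt{\left(-44138 + 17788\right) + 111952} = \sqrt{-26350 + 111952} = \sqrt{85602}$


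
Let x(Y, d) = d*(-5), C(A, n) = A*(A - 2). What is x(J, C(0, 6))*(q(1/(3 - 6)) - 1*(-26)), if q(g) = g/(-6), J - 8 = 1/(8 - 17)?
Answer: 0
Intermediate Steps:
J = 71/9 (J = 8 + 1/(8 - 17) = 8 + 1/(-9) = 8 - ⅑ = 71/9 ≈ 7.8889)
C(A, n) = A*(-2 + A)
x(Y, d) = -5*d
q(g) = -g/6 (q(g) = g*(-⅙) = -g/6)
x(J, C(0, 6))*(q(1/(3 - 6)) - 1*(-26)) = (-0*(-2 + 0))*(-1/(6*(3 - 6)) - 1*(-26)) = (-0*(-2))*(-⅙/(-3) + 26) = (-5*0)*(-⅙*(-⅓) + 26) = 0*(1/18 + 26) = 0*(469/18) = 0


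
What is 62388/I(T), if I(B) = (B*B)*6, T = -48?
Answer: 1733/384 ≈ 4.5130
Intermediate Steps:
I(B) = 6*B² (I(B) = B²*6 = 6*B²)
62388/I(T) = 62388/((6*(-48)²)) = 62388/((6*2304)) = 62388/13824 = 62388*(1/13824) = 1733/384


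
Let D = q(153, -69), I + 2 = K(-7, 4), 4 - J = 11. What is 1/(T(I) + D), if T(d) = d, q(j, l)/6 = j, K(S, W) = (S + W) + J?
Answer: 1/906 ≈ 0.0011038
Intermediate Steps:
J = -7 (J = 4 - 1*11 = 4 - 11 = -7)
K(S, W) = -7 + S + W (K(S, W) = (S + W) - 7 = -7 + S + W)
q(j, l) = 6*j
I = -12 (I = -2 + (-7 - 7 + 4) = -2 - 10 = -12)
D = 918 (D = 6*153 = 918)
1/(T(I) + D) = 1/(-12 + 918) = 1/906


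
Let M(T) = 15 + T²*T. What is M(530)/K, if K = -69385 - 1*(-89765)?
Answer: 29775403/4076 ≈ 7305.1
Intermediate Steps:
M(T) = 15 + T³
K = 20380 (K = -69385 + 89765 = 20380)
M(530)/K = (15 + 530³)/20380 = (15 + 148877000)*(1/20380) = 148877015*(1/20380) = 29775403/4076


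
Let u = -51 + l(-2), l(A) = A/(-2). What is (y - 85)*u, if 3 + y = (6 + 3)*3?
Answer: 3050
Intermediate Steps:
y = 24 (y = -3 + (6 + 3)*3 = -3 + 9*3 = -3 + 27 = 24)
l(A) = -A/2 (l(A) = A*(-½) = -A/2)
u = -50 (u = -51 - ½*(-2) = -51 + 1 = -50)
(y - 85)*u = (24 - 85)*(-50) = -61*(-50) = 3050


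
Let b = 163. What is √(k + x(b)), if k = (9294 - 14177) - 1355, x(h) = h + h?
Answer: 2*I*√1478 ≈ 76.89*I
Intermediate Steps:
x(h) = 2*h
k = -6238 (k = -4883 - 1355 = -6238)
√(k + x(b)) = √(-6238 + 2*163) = √(-6238 + 326) = √(-5912) = 2*I*√1478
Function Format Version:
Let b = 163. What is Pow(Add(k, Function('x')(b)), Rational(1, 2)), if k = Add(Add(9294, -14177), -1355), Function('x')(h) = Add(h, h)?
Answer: Mul(2, I, Pow(1478, Rational(1, 2))) ≈ Mul(76.890, I)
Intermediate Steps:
Function('x')(h) = Mul(2, h)
k = -6238 (k = Add(-4883, -1355) = -6238)
Pow(Add(k, Function('x')(b)), Rational(1, 2)) = Pow(Add(-6238, Mul(2, 163)), Rational(1, 2)) = Pow(Add(-6238, 326), Rational(1, 2)) = Pow(-5912, Rational(1, 2)) = Mul(2, I, Pow(1478, Rational(1, 2)))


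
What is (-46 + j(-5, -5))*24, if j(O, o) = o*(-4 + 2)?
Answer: -864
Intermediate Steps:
j(O, o) = -2*o (j(O, o) = o*(-2) = -2*o)
(-46 + j(-5, -5))*24 = (-46 - 2*(-5))*24 = (-46 + 10)*24 = -36*24 = -864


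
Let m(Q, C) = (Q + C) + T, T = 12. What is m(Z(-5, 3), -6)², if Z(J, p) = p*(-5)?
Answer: 81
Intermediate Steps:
Z(J, p) = -5*p
m(Q, C) = 12 + C + Q (m(Q, C) = (Q + C) + 12 = (C + Q) + 12 = 12 + C + Q)
m(Z(-5, 3), -6)² = (12 - 6 - 5*3)² = (12 - 6 - 15)² = (-9)² = 81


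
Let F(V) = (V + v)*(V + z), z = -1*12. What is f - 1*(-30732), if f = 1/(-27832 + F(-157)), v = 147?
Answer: 803395943/26142 ≈ 30732.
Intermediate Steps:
z = -12
F(V) = (-12 + V)*(147 + V) (F(V) = (V + 147)*(V - 12) = (147 + V)*(-12 + V) = (-12 + V)*(147 + V))
f = -1/26142 (f = 1/(-27832 + (-1764 + (-157)**2 + 135*(-157))) = 1/(-27832 + (-1764 + 24649 - 21195)) = 1/(-27832 + 1690) = 1/(-26142) = -1/26142 ≈ -3.8253e-5)
f - 1*(-30732) = -1/26142 - 1*(-30732) = -1/26142 + 30732 = 803395943/26142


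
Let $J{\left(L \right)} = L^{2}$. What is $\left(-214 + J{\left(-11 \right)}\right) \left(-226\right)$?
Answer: $21018$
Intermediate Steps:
$\left(-214 + J{\left(-11 \right)}\right) \left(-226\right) = \left(-214 + \left(-11\right)^{2}\right) \left(-226\right) = \left(-214 + 121\right) \left(-226\right) = \left(-93\right) \left(-226\right) = 21018$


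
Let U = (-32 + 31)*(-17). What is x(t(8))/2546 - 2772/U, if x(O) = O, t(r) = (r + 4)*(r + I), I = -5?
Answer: -3528450/21641 ≈ -163.04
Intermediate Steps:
t(r) = (-5 + r)*(4 + r) (t(r) = (r + 4)*(r - 5) = (4 + r)*(-5 + r) = (-5 + r)*(4 + r))
U = 17 (U = -1*(-17) = 17)
x(t(8))/2546 - 2772/U = (-20 + 8² - 1*8)/2546 - 2772/17 = (-20 + 64 - 8)*(1/2546) - 2772*1/17 = 36*(1/2546) - 2772/17 = 18/1273 - 2772/17 = -3528450/21641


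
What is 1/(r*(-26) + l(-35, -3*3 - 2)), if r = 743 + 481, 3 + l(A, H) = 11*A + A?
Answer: -1/32247 ≈ -3.1011e-5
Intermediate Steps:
l(A, H) = -3 + 12*A (l(A, H) = -3 + (11*A + A) = -3 + 12*A)
r = 1224
1/(r*(-26) + l(-35, -3*3 - 2)) = 1/(1224*(-26) + (-3 + 12*(-35))) = 1/(-31824 + (-3 - 420)) = 1/(-31824 - 423) = 1/(-32247) = -1/32247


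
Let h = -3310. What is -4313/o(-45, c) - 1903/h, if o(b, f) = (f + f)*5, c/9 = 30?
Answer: -913793/893700 ≈ -1.0225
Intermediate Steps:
c = 270 (c = 9*30 = 270)
o(b, f) = 10*f (o(b, f) = (2*f)*5 = 10*f)
-4313/o(-45, c) - 1903/h = -4313/(10*270) - 1903/(-3310) = -4313/2700 - 1903*(-1/3310) = -4313*1/2700 + 1903/3310 = -4313/2700 + 1903/3310 = -913793/893700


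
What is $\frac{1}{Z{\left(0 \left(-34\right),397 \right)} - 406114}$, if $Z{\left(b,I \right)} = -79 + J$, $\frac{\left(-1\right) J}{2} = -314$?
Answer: $- \frac{1}{405565} \approx -2.4657 \cdot 10^{-6}$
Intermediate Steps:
$J = 628$ ($J = \left(-2\right) \left(-314\right) = 628$)
$Z{\left(b,I \right)} = 549$ ($Z{\left(b,I \right)} = -79 + 628 = 549$)
$\frac{1}{Z{\left(0 \left(-34\right),397 \right)} - 406114} = \frac{1}{549 - 406114} = \frac{1}{-405565} = - \frac{1}{405565}$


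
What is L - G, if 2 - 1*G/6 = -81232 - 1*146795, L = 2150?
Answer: -1366024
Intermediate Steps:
G = 1368174 (G = 12 - 6*(-81232 - 1*146795) = 12 - 6*(-81232 - 146795) = 12 - 6*(-228027) = 12 + 1368162 = 1368174)
L - G = 2150 - 1*1368174 = 2150 - 1368174 = -1366024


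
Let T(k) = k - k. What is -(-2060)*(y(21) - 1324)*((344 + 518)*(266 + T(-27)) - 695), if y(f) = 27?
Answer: -610770036540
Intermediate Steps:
T(k) = 0
-(-2060)*(y(21) - 1324)*((344 + 518)*(266 + T(-27)) - 695) = -(-2060)*(27 - 1324)*((344 + 518)*(266 + 0) - 695) = -(-2060)*(-1297*(862*266 - 695)) = -(-2060)*(-1297*(229292 - 695)) = -(-2060)*(-1297*228597) = -(-2060)*(-296490309) = -2060*296490309 = -610770036540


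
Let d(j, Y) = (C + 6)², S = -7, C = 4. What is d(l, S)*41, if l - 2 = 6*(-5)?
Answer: 4100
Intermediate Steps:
l = -28 (l = 2 + 6*(-5) = 2 - 30 = -28)
d(j, Y) = 100 (d(j, Y) = (4 + 6)² = 10² = 100)
d(l, S)*41 = 100*41 = 4100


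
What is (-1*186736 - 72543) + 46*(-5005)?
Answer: -489509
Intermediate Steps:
(-1*186736 - 72543) + 46*(-5005) = (-186736 - 72543) - 230230 = -259279 - 230230 = -489509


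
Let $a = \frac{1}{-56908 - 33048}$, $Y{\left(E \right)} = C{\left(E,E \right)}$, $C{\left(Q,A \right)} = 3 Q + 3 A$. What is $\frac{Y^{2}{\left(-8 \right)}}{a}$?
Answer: $-207258624$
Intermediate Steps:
$C{\left(Q,A \right)} = 3 A + 3 Q$
$Y{\left(E \right)} = 6 E$ ($Y{\left(E \right)} = 3 E + 3 E = 6 E$)
$a = - \frac{1}{89956}$ ($a = \frac{1}{-56908 - 33048} = \frac{1}{-89956} = - \frac{1}{89956} \approx -1.1117 \cdot 10^{-5}$)
$\frac{Y^{2}{\left(-8 \right)}}{a} = \frac{\left(6 \left(-8\right)\right)^{2}}{- \frac{1}{89956}} = \left(-48\right)^{2} \left(-89956\right) = 2304 \left(-89956\right) = -207258624$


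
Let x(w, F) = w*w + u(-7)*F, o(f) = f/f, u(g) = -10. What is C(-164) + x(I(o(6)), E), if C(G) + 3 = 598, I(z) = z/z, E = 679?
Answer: -6194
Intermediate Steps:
o(f) = 1
I(z) = 1
C(G) = 595 (C(G) = -3 + 598 = 595)
x(w, F) = w² - 10*F (x(w, F) = w*w - 10*F = w² - 10*F)
C(-164) + x(I(o(6)), E) = 595 + (1² - 10*679) = 595 + (1 - 6790) = 595 - 6789 = -6194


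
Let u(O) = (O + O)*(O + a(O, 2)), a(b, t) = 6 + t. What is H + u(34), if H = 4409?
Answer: 7265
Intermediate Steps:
u(O) = 2*O*(8 + O) (u(O) = (O + O)*(O + (6 + 2)) = (2*O)*(O + 8) = (2*O)*(8 + O) = 2*O*(8 + O))
H + u(34) = 4409 + 2*34*(8 + 34) = 4409 + 2*34*42 = 4409 + 2856 = 7265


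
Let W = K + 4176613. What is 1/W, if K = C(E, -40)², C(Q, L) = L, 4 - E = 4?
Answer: 1/4178213 ≈ 2.3934e-7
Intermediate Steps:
E = 0 (E = 4 - 1*4 = 4 - 4 = 0)
K = 1600 (K = (-40)² = 1600)
W = 4178213 (W = 1600 + 4176613 = 4178213)
1/W = 1/4178213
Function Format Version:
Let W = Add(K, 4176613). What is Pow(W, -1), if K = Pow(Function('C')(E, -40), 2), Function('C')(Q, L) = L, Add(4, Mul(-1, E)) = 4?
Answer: Rational(1, 4178213) ≈ 2.3934e-7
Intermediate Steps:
E = 0 (E = Add(4, Mul(-1, 4)) = Add(4, -4) = 0)
K = 1600 (K = Pow(-40, 2) = 1600)
W = 4178213 (W = Add(1600, 4176613) = 4178213)
Pow(W, -1) = Pow(4178213, -1) = Rational(1, 4178213)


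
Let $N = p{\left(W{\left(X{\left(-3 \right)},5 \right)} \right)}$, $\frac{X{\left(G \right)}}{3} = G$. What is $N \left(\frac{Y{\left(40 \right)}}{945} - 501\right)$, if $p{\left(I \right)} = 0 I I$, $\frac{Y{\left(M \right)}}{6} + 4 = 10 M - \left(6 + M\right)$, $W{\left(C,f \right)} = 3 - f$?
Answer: $0$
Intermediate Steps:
$X{\left(G \right)} = 3 G$
$Y{\left(M \right)} = -60 + 54 M$ ($Y{\left(M \right)} = -24 + 6 \left(10 M - \left(6 + M\right)\right) = -24 + 6 \left(-6 + 9 M\right) = -24 + \left(-36 + 54 M\right) = -60 + 54 M$)
$p{\left(I \right)} = 0$ ($p{\left(I \right)} = 0 I = 0$)
$N = 0$
$N \left(\frac{Y{\left(40 \right)}}{945} - 501\right) = 0 \left(\frac{-60 + 54 \cdot 40}{945} - 501\right) = 0 \left(\left(-60 + 2160\right) \frac{1}{945} - 501\right) = 0 \left(2100 \cdot \frac{1}{945} - 501\right) = 0 \left(\frac{20}{9} - 501\right) = 0 \left(- \frac{4489}{9}\right) = 0$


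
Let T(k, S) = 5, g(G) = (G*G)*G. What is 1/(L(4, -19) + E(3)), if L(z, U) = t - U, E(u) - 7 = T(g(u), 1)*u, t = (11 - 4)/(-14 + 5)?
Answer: 9/362 ≈ 0.024862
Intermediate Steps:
g(G) = G**3 (g(G) = G**2*G = G**3)
t = -7/9 (t = 7/(-9) = 7*(-1/9) = -7/9 ≈ -0.77778)
E(u) = 7 + 5*u
L(z, U) = -7/9 - U
1/(L(4, -19) + E(3)) = 1/((-7/9 - 1*(-19)) + (7 + 5*3)) = 1/((-7/9 + 19) + (7 + 15)) = 1/(164/9 + 22) = 1/(362/9) = 9/362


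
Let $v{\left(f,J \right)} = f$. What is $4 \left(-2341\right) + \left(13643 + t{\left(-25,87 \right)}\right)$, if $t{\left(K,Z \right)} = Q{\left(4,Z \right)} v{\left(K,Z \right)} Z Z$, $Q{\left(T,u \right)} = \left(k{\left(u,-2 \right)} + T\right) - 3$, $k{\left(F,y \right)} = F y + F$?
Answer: $16277629$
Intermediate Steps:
$k{\left(F,y \right)} = F + F y$
$Q{\left(T,u \right)} = -3 + T - u$ ($Q{\left(T,u \right)} = \left(u \left(1 - 2\right) + T\right) - 3 = \left(u \left(-1\right) + T\right) - 3 = \left(- u + T\right) - 3 = \left(T - u\right) - 3 = -3 + T - u$)
$t{\left(K,Z \right)} = K Z^{2} \left(1 - Z\right)$ ($t{\left(K,Z \right)} = \left(-3 + 4 - Z\right) K Z Z = \left(1 - Z\right) K Z^{2} = K Z^{2} \left(1 - Z\right)$)
$4 \left(-2341\right) + \left(13643 + t{\left(-25,87 \right)}\right) = 4 \left(-2341\right) - \left(-13643 + 25 \cdot 87^{2} \left(1 - 87\right)\right) = -9364 - \left(-13643 + 189225 \left(1 - 87\right)\right) = -9364 - \left(-13643 + 189225 \left(-86\right)\right) = -9364 + \left(13643 + 16273350\right) = -9364 + 16286993 = 16277629$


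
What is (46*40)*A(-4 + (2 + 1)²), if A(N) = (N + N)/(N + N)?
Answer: 1840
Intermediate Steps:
A(N) = 1 (A(N) = (2*N)/((2*N)) = (2*N)*(1/(2*N)) = 1)
(46*40)*A(-4 + (2 + 1)²) = (46*40)*1 = 1840*1 = 1840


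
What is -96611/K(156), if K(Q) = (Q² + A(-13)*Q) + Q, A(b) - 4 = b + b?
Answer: -96611/21060 ≈ -4.5874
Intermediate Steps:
A(b) = 4 + 2*b (A(b) = 4 + (b + b) = 4 + 2*b)
K(Q) = Q² - 21*Q (K(Q) = (Q² + (4 + 2*(-13))*Q) + Q = (Q² + (4 - 26)*Q) + Q = (Q² - 22*Q) + Q = Q² - 21*Q)
-96611/K(156) = -96611*1/(156*(-21 + 156)) = -96611/(156*135) = -96611/21060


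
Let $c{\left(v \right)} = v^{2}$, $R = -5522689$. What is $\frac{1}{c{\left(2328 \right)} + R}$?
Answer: $- \frac{1}{103105} \approx -9.6989 \cdot 10^{-6}$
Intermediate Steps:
$\frac{1}{c{\left(2328 \right)} + R} = \frac{1}{2328^{2} - 5522689} = \frac{1}{5419584 - 5522689} = \frac{1}{-103105} = - \frac{1}{103105}$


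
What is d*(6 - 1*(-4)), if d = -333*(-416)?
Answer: 1385280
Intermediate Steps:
d = 138528
d*(6 - 1*(-4)) = 138528*(6 - 1*(-4)) = 138528*(6 + 4) = 138528*10 = 1385280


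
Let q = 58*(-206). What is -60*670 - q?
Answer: -28252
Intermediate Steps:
q = -11948
-60*670 - q = -60*670 - 1*(-11948) = -40200 + 11948 = -28252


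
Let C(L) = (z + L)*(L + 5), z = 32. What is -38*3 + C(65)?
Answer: 6676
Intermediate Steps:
C(L) = (5 + L)*(32 + L) (C(L) = (32 + L)*(L + 5) = (32 + L)*(5 + L) = (5 + L)*(32 + L))
-38*3 + C(65) = -38*3 + (160 + 65**2 + 37*65) = -114 + (160 + 4225 + 2405) = -114 + 6790 = 6676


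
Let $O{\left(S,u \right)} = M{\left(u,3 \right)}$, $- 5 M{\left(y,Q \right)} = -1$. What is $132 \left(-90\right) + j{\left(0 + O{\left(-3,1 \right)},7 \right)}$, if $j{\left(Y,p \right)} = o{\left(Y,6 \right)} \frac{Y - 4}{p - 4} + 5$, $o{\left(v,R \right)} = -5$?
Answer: $- \frac{35606}{3} \approx -11869.0$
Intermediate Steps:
$M{\left(y,Q \right)} = \frac{1}{5}$ ($M{\left(y,Q \right)} = \left(- \frac{1}{5}\right) \left(-1\right) = \frac{1}{5}$)
$O{\left(S,u \right)} = \frac{1}{5}$
$j{\left(Y,p \right)} = 5 - \frac{5 \left(-4 + Y\right)}{-4 + p}$ ($j{\left(Y,p \right)} = - 5 \frac{Y - 4}{p - 4} + 5 = - 5 \frac{-4 + Y}{-4 + p} + 5 = - \frac{5 \left(-4 + Y\right)}{-4 + p} + 5 = 5 - \frac{5 \left(-4 + Y\right)}{-4 + p}$)
$132 \left(-90\right) + j{\left(0 + O{\left(-3,1 \right)},7 \right)} = 132 \left(-90\right) + \frac{5 \left(7 - \left(0 + \frac{1}{5}\right)\right)}{-4 + 7} = -11880 + \frac{5 \left(7 - \frac{1}{5}\right)}{3} = -11880 + 5 \cdot \frac{1}{3} \left(7 - \frac{1}{5}\right) = -11880 + 5 \cdot \frac{1}{3} \cdot \frac{34}{5} = -11880 + \frac{34}{3} = - \frac{35606}{3}$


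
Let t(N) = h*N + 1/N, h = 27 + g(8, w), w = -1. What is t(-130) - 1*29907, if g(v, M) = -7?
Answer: -4225911/130 ≈ -32507.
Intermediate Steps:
h = 20 (h = 27 - 7 = 20)
t(N) = 1/N + 20*N (t(N) = 20*N + 1/N = 1/N + 20*N)
t(-130) - 1*29907 = (1/(-130) + 20*(-130)) - 1*29907 = (-1/130 - 2600) - 29907 = -338001/130 - 29907 = -4225911/130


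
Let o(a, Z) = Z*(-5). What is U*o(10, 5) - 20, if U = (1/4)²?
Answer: -345/16 ≈ -21.563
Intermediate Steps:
o(a, Z) = -5*Z
U = 1/16 (U = (¼)² = 1/16 ≈ 0.062500)
U*o(10, 5) - 20 = (-5*5)/16 - 20 = (1/16)*(-25) - 20 = -25/16 - 20 = -345/16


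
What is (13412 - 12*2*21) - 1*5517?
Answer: 7391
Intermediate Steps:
(13412 - 12*2*21) - 1*5517 = (13412 - 24*21) - 5517 = (13412 - 1*504) - 5517 = (13412 - 504) - 5517 = 12908 - 5517 = 7391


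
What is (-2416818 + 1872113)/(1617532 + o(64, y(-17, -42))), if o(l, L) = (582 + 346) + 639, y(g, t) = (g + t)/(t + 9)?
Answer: -544705/1619099 ≈ -0.33642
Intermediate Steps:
y(g, t) = (g + t)/(9 + t)
o(l, L) = 1567 (o(l, L) = 928 + 639 = 1567)
(-2416818 + 1872113)/(1617532 + o(64, y(-17, -42))) = (-2416818 + 1872113)/(1617532 + 1567) = -544705/1619099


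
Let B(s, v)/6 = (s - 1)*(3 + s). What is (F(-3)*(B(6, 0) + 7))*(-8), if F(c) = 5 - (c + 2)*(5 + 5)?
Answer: -33240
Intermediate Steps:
B(s, v) = 6*(-1 + s)*(3 + s) (B(s, v) = 6*((s - 1)*(3 + s)) = 6*((-1 + s)*(3 + s)) = 6*(-1 + s)*(3 + s))
F(c) = -15 - 10*c (F(c) = 5 - (2 + c)*10 = 5 - (20 + 10*c) = 5 + (-20 - 10*c) = -15 - 10*c)
(F(-3)*(B(6, 0) + 7))*(-8) = ((-15 - 10*(-3))*((-18 + 6*6² + 12*6) + 7))*(-8) = ((-15 + 30)*((-18 + 6*36 + 72) + 7))*(-8) = (15*((-18 + 216 + 72) + 7))*(-8) = (15*(270 + 7))*(-8) = (15*277)*(-8) = 4155*(-8) = -33240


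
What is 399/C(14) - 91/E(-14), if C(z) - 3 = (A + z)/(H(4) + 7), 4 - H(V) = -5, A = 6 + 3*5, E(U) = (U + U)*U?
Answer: 356425/4648 ≈ 76.683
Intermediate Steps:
E(U) = 2*U² (E(U) = (2*U)*U = 2*U²)
A = 21 (A = 6 + 15 = 21)
H(V) = 9 (H(V) = 4 - 1*(-5) = 4 + 5 = 9)
C(z) = 69/16 + z/16 (C(z) = 3 + (21 + z)/(9 + 7) = 3 + (21 + z)/16 = 3 + (21 + z)*(1/16) = 3 + (21/16 + z/16) = 69/16 + z/16)
399/C(14) - 91/E(-14) = 399/(69/16 + (1/16)*14) - 91/(2*(-14)²) = 399/(69/16 + 7/8) - 91/(2*196) = 399/(83/16) - 91/392 = 399*(16/83) - 91*1/392 = 6384/83 - 13/56 = 356425/4648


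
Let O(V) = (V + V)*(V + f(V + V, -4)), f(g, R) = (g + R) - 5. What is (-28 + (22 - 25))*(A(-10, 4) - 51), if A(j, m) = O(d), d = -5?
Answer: -5859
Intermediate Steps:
f(g, R) = -5 + R + g (f(g, R) = (R + g) - 5 = -5 + R + g)
O(V) = 2*V*(-9 + 3*V) (O(V) = (V + V)*(V + (-5 - 4 + (V + V))) = (2*V)*(V + (-5 - 4 + 2*V)) = (2*V)*(V + (-9 + 2*V)) = (2*V)*(-9 + 3*V) = 2*V*(-9 + 3*V))
A(j, m) = 240 (A(j, m) = 6*(-5)*(-3 - 5) = 6*(-5)*(-8) = 240)
(-28 + (22 - 25))*(A(-10, 4) - 51) = (-28 + (22 - 25))*(240 - 51) = (-28 - 3)*189 = -31*189 = -5859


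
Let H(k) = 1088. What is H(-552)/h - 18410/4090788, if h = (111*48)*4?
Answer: 3522937/75679578 ≈ 0.046551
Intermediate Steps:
h = 21312 (h = 5328*4 = 21312)
H(-552)/h - 18410/4090788 = 1088/21312 - 18410/4090788 = 1088*(1/21312) - 18410*1/4090788 = 17/333 - 9205/2045394 = 3522937/75679578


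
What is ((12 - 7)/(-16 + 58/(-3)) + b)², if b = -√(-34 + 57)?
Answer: 258653/11236 + 15*√23/53 ≈ 24.377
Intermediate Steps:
b = -√23 ≈ -4.7958
((12 - 7)/(-16 + 58/(-3)) + b)² = ((12 - 7)/(-16 + 58/(-3)) - √23)² = (5/(-16 + 58*(-⅓)) - √23)² = (5/(-16 - 58/3) - √23)² = (5/(-106/3) - √23)² = (5*(-3/106) - √23)² = (-15/106 - √23)²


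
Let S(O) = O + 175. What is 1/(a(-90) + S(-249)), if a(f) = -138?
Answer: -1/212 ≈ -0.0047170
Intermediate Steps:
S(O) = 175 + O
1/(a(-90) + S(-249)) = 1/(-138 + (175 - 249)) = 1/(-138 - 74) = 1/(-212) = -1/212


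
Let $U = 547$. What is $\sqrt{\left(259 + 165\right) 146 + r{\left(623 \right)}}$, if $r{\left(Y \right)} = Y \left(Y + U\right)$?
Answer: $\sqrt{790814} \approx 889.28$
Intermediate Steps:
$r{\left(Y \right)} = Y \left(547 + Y\right)$ ($r{\left(Y \right)} = Y \left(Y + 547\right) = Y \left(547 + Y\right)$)
$\sqrt{\left(259 + 165\right) 146 + r{\left(623 \right)}} = \sqrt{\left(259 + 165\right) 146 + 623 \left(547 + 623\right)} = \sqrt{424 \cdot 146 + 623 \cdot 1170} = \sqrt{61904 + 728910} = \sqrt{790814}$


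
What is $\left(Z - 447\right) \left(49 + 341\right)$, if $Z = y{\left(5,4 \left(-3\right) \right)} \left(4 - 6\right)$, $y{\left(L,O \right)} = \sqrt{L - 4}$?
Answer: $-175110$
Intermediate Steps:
$y{\left(L,O \right)} = \sqrt{-4 + L}$
$Z = -2$ ($Z = \sqrt{-4 + 5} \left(4 - 6\right) = \sqrt{1} \left(-2\right) = 1 \left(-2\right) = -2$)
$\left(Z - 447\right) \left(49 + 341\right) = \left(-2 - 447\right) \left(49 + 341\right) = \left(-449\right) 390 = -175110$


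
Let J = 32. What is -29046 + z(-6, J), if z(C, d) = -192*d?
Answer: -35190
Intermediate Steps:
-29046 + z(-6, J) = -29046 - 192*32 = -29046 - 6144 = -35190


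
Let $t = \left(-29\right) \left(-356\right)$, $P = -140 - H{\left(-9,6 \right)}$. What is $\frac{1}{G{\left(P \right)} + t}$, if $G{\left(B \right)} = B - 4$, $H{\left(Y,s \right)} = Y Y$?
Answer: $\frac{1}{10099} \approx 9.902 \cdot 10^{-5}$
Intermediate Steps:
$H{\left(Y,s \right)} = Y^{2}$
$P = -221$ ($P = -140 - \left(-9\right)^{2} = -140 - 81 = -221$)
$t = 10324$
$G{\left(B \right)} = -4 + B$
$\frac{1}{G{\left(P \right)} + t} = \frac{1}{\left(-4 - 221\right) + 10324} = \frac{1}{-225 + 10324} = \frac{1}{10099}$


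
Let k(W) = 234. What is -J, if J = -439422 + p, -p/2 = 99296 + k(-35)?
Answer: 638482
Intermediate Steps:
p = -199060 (p = -2*(99296 + 234) = -2*99530 = -199060)
J = -638482 (J = -439422 - 199060 = -638482)
-J = -1*(-638482) = 638482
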